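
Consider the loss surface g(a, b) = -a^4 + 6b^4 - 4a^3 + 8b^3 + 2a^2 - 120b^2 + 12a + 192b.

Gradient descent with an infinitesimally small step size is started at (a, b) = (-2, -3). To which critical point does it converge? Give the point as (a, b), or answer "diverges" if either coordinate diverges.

g is separable, so gradient descent decouples: a follows -∂g/∂a, b follows -∂g/∂b.
∂g/∂a = -4(a - 1)(a + 1)(a + 3); at a=-2 this is -12, so a increases.
∂g/∂b = 24(b - 2)(b - 1)(b + 4); at b=-3 this is 480, so b decreases.
a converges to its nearest critical value -1 (a local min of the a-part); b converges to -4. The iterate converges to (-1, -4).

(-1, -4)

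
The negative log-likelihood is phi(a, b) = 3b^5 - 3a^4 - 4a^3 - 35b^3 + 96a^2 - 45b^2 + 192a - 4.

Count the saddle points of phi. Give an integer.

6

phi separates as a function of a plus a function of b, so ∇phi=0 decouples.
∂phi/∂a = -12(a - 4)(a + 1)(a + 4) = 0 at a ∈ {-4, -1, 4}; ∂phi/∂b = 15b(b - 3)(b + 1)(b + 2) = 0 at b ∈ {-2, -1, 0, 3}.
The Hessian is diagonal: diag(phi_aa, phi_bb). Second derivatives: phi_aa(-4)=-288, phi_aa(-1)=180, phi_aa(4)=-480; phi_bb(-2)=-150, phi_bb(-1)=60, phi_bb(0)=-90, phi_bb(3)=900.
Saddle points occur where the two diagonal entries have opposite signs: (-4, -1), (-4, 3), (-1, -2), (-1, 0), (4, -1), (4, 3). Count: 6.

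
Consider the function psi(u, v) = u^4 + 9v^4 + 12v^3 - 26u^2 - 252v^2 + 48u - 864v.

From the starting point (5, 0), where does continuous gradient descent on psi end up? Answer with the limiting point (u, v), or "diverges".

psi is separable, so gradient descent decouples: u follows -∂psi/∂u, v follows -∂psi/∂v.
∂psi/∂u = 4(u - 3)(u - 1)(u + 4); at u=5 this is 288, so u decreases.
∂psi/∂v = 36(v - 4)(v + 2)(v + 3); at v=0 this is -864, so v increases.
u converges to its nearest critical value 3 (a local min of the u-part); v converges to 4. The iterate converges to (3, 4).

(3, 4)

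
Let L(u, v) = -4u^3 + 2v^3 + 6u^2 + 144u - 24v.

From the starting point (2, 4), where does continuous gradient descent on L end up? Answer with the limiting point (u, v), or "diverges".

L is separable, so gradient descent decouples: u follows -∂L/∂u, v follows -∂L/∂v.
∂L/∂u = -12(u - 4)(u + 3); at u=2 this is 120, so u decreases.
∂L/∂v = 6(v - 2)(v + 2); at v=4 this is 72, so v decreases.
u converges to its nearest critical value -3 (a local min of the u-part); v converges to 2. The iterate converges to (-3, 2).

(-3, 2)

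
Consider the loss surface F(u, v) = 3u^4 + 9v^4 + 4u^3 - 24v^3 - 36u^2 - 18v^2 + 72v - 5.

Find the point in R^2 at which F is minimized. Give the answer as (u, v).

F(u,v) separates as P(u) + Q(v) − 5, so its minimum is min P + min Q − 5.
P'(u) = 12u(u - 2)(u + 3) vanishes at u ∈ {-3, 0, 2}; Q'(v) = 36(v - 2)(v - 1)(v + 1) vanishes at v ∈ {-1, 1, 2}.
Local minima of P (where P''>0): P(-3)=-189, P(2)=-64. Local minima of Q: Q(-1)=-57, Q(2)=24.
So the global minimum of F is P(-3) + Q(-1) − 5 = -189 − 57 − 5 = -251, attained at (-3, -1).

(-3, -1)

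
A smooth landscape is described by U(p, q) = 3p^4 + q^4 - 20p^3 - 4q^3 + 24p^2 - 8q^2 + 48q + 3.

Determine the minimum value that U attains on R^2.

U(p,q) separates as A(p) + B(q) + 3, so its minimum is min A + min B + 3.
A'(p) = 12p(p - 4)(p - 1) vanishes at p ∈ {0, 1, 4}; B'(q) = 4(q - 3)(q - 2)(q + 2) vanishes at q ∈ {-2, 2, 3}.
Local minima of A (where A''>0): A(0)=0, A(4)=-128. Local minima of B: B(-2)=-80, B(3)=45.
So the global minimum of U is A(4) + B(-2) + 3 = -128 − 80 + 3 = -205, attained at (4, -2).

-205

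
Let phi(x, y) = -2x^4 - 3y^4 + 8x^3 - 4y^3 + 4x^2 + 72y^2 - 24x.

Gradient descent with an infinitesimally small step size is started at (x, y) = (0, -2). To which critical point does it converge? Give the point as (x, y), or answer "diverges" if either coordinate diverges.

phi is separable, so gradient descent decouples: x follows -∂phi/∂x, y follows -∂phi/∂y.
∂phi/∂x = -8(x - 3)(x - 1)(x + 1); at x=0 this is -24, so x increases.
∂phi/∂y = -12y(y - 3)(y + 4); at y=-2 this is -240, so y increases.
x converges to its nearest critical value 1 (a local min of the x-part); y converges to 0. The iterate converges to (1, 0).

(1, 0)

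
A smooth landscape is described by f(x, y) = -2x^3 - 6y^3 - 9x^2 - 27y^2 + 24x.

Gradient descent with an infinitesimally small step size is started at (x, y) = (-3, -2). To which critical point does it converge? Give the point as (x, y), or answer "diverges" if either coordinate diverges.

f is separable, so gradient descent decouples: x follows -∂f/∂x, y follows -∂f/∂y.
∂f/∂x = -6(x - 1)(x + 4); at x=-3 this is 24, so x decreases.
∂f/∂y = -18y(y + 3); at y=-2 this is 36, so y decreases.
x converges to its nearest critical value -4 (a local min of the x-part); y converges to -3. The iterate converges to (-4, -3).

(-4, -3)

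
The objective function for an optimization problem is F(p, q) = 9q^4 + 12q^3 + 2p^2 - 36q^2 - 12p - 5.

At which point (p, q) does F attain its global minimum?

(3, -2)

F(p,q) separates as A(p) + B(q) − 5, so its minimum is min A + min B − 5.
A'(p) = 4p - 12 vanishes at p ∈ {3}; B'(q) = 36q(q - 1)(q + 2) vanishes at q ∈ {-2, 0, 1}.
Local minima of A (where A''>0): A(3)=-18. Local minima of B: B(-2)=-96, B(1)=-15.
So the global minimum of F is A(3) + B(-2) − 5 = -18 − 96 − 5 = -119, attained at (3, -2).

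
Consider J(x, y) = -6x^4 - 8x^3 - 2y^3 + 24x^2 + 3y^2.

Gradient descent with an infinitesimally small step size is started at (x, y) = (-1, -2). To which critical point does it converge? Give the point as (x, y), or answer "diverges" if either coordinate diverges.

(0, 0)

J is separable, so gradient descent decouples: x follows -∂J/∂x, y follows -∂J/∂y.
∂J/∂x = -24x(x - 1)(x + 2); at x=-1 this is -48, so x increases.
∂J/∂y = -6y(y - 1); at y=-2 this is -36, so y increases.
x converges to its nearest critical value 0 (a local min of the x-part); y converges to 0. The iterate converges to (0, 0).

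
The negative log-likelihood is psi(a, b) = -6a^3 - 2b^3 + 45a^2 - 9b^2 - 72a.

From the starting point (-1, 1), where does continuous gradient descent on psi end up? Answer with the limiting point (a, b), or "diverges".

diverges

psi is separable, so gradient descent decouples: a follows -∂psi/∂a, b follows -∂psi/∂b.
∂psi/∂a = -18(a - 4)(a - 1); at a=-1 this is -180, so a increases.
∂psi/∂b = -6b(b + 3); at b=1 this is -24, so b increases.
The b-coordinate has no critical point in that direction and runs off to infinity.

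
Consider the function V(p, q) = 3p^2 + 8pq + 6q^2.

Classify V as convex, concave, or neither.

V is quadratic, so its Hessian is the constant matrix H = [[6, 8], [8, 12]].
det(H) = 8, tr(H) = 18.
det(H) > 0 and tr(H) > 0, so H is positive definite everywhere: convex.

convex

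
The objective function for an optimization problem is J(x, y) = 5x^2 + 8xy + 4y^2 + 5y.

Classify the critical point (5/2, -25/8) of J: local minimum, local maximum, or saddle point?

The Hessian of J is constant: H = [[10, 8], [8, 8]].
det(H) = 10·8 − 8² = 16.
det(H) > 0 and tr(H) = 18 > 0, so H is positive definite and the point is a local minimum.

local minimum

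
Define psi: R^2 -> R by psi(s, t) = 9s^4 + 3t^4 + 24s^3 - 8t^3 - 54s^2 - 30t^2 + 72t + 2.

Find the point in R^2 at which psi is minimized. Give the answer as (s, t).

psi(s,t) separates as P(s) + Q(t) + 2, so its minimum is min P + min Q + 2.
P'(s) = 36s(s - 1)(s + 3) vanishes at s ∈ {-3, 0, 1}; Q'(t) = 12(t - 3)(t - 1)(t + 2) vanishes at t ∈ {-2, 1, 3}.
Local minima of P (where P''>0): P(-3)=-405, P(1)=-21. Local minima of Q: Q(-2)=-152, Q(3)=-27.
So the global minimum of psi is P(-3) + Q(-2) + 2 = -405 − 152 + 2 = -555, attained at (-3, -2).

(-3, -2)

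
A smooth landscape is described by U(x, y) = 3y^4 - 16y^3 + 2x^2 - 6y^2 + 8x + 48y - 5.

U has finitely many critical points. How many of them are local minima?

U separates as a function of x plus a function of y, so ∇U=0 decouples.
∂U/∂x = 4(x + 2) = 0 at x ∈ {-2}; ∂U/∂y = 12(y - 4)(y - 1)(y + 1) = 0 at y ∈ {-1, 1, 4}.
The Hessian is diagonal: diag(U_xx, U_yy). Second derivatives: U_xx(-2)=4; U_yy(-1)=120, U_yy(1)=-72, U_yy(4)=180.
Local minima occur where both diagonal entries positive: (-2, -1), (-2, 4). Count: 2.

2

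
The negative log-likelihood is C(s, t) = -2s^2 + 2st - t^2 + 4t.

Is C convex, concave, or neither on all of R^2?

C is quadratic, so its Hessian is the constant matrix H = [[-4, 2], [2, -2]].
det(H) = 4, tr(H) = -6.
det(H) > 0 and tr(H) < 0, so H is negative definite everywhere: concave.

concave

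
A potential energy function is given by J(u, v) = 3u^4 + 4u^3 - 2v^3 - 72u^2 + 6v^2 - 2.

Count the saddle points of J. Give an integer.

3

J separates as a function of u plus a function of v, so ∇J=0 decouples.
∂J/∂u = 12u(u - 3)(u + 4) = 0 at u ∈ {-4, 0, 3}; ∂J/∂v = -6v(v - 2) = 0 at v ∈ {0, 2}.
The Hessian is diagonal: diag(J_uu, J_vv). Second derivatives: J_uu(-4)=336, J_uu(0)=-144, J_uu(3)=252; J_vv(0)=12, J_vv(2)=-12.
Saddle points occur where the two diagonal entries have opposite signs: (-4, 2), (0, 0), (3, 2). Count: 3.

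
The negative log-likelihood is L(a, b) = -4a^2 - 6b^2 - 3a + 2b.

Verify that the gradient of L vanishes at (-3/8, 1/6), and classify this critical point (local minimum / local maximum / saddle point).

∇L = (-8a - 3, -12b + 2); substituting (-3/8, 1/6) gives ∇L = (0, 0), so (-3/8, 1/6) is indeed a critical point.
The Hessian of L is constant: H = [[-8, 0], [0, -12]].
det(H) = (-8)·(-12) − 0² = 96.
det(H) > 0 and tr(H) = -20 < 0, so H is negative definite and the point is a local maximum.

local maximum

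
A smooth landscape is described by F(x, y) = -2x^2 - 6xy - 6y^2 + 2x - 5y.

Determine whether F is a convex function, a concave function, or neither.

F is quadratic, so its Hessian is the constant matrix H = [[-4, -6], [-6, -12]].
det(H) = 12, tr(H) = -16.
det(H) > 0 and tr(H) < 0, so H is negative definite everywhere: concave.

concave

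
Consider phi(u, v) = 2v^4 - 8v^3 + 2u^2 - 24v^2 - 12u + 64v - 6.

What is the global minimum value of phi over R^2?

-152

phi(u,v) separates as P(u) + Q(v) − 6, so its minimum is min P + min Q − 6.
P'(u) = 4u - 12 vanishes at u ∈ {3}; Q'(v) = 8(v - 4)(v - 1)(v + 2) vanishes at v ∈ {-2, 1, 4}.
Local minima of P (where P''>0): P(3)=-18. Local minima of Q: Q(-2)=-128, Q(4)=-128.
So the global minimum of phi is P(3) + Q(-2) − 6 = -18 − 128 − 6 = -152, attained at (3, -2).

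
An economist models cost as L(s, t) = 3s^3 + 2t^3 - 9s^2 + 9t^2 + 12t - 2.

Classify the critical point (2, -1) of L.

local minimum

The mixed partial ∂²L/∂s∂t is 0, so the Hessian at any point is diag(L_ss, L_tt) = diag(18(s - 1), 6(2t + 3)).
At (2, -1): H = diag(18, 6).
Both eigenvalues are positive, so H is positive definite: a local minimum.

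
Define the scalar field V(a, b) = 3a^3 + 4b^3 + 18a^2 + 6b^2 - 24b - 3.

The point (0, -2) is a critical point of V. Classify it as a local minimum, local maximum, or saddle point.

The mixed partial ∂²V/∂a∂b is 0, so the Hessian at any point is diag(V_aa, V_bb) = diag(18(a + 2), 12(2b + 1)).
At (0, -2): H = diag(36, -36).
The eigenvalues have opposite signs, so H is indefinite: a saddle point.

saddle point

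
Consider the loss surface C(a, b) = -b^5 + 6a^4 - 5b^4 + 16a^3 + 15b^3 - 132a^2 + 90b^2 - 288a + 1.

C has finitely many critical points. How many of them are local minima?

4

C separates as a function of a plus a function of b, so ∇C=0 decouples.
∂C/∂a = 24(a - 3)(a + 1)(a + 4) = 0 at a ∈ {-4, -1, 3}; ∂C/∂b = -5b(b - 3)(b + 3)(b + 4) = 0 at b ∈ {-4, -3, 0, 3}.
The Hessian is diagonal: diag(C_aa, C_bb). Second derivatives: C_aa(-4)=504, C_aa(-1)=-288, C_aa(3)=672; C_bb(-4)=140, C_bb(-3)=-90, C_bb(0)=180, C_bb(3)=-630.
Local minima occur where both diagonal entries positive: (-4, -4), (-4, 0), (3, -4), (3, 0). Count: 4.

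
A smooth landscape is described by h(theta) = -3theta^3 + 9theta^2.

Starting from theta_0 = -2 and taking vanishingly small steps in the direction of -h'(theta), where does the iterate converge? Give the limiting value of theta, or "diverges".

h'(theta) = -9theta(theta - 2), so h'(-2) = -72.
Gradient descent moves in the -h' direction, i.e. theta is increasing.
The nearest critical point in that direction is theta = 0, where h'' = 18 > 0 (a local minimum). The iterate converges there.

0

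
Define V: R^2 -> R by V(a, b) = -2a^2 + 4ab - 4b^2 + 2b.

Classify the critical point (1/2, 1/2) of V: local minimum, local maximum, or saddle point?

The Hessian of V is constant: H = [[-4, 4], [4, -8]].
det(H) = (-4)·(-8) − 4² = 16.
det(H) > 0 and tr(H) = -12 < 0, so H is negative definite and the point is a local maximum.

local maximum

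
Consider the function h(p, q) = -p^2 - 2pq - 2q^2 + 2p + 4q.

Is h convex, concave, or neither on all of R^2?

concave

h is quadratic, so its Hessian is the constant matrix H = [[-2, -2], [-2, -4]].
det(H) = 4, tr(H) = -6.
det(H) > 0 and tr(H) < 0, so H is negative definite everywhere: concave.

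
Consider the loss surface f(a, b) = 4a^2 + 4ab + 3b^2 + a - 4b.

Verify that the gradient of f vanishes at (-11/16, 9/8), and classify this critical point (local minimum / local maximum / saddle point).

local minimum

∇f = (8a + 4b + 1, 4a + 6b - 4); substituting (-11/16, 9/8) gives ∇f = (0, 0), so (-11/16, 9/8) is indeed a critical point.
The Hessian of f is constant: H = [[8, 4], [4, 6]].
det(H) = 8·6 − 4² = 32.
det(H) > 0 and tr(H) = 14 > 0, so H is positive definite and the point is a local minimum.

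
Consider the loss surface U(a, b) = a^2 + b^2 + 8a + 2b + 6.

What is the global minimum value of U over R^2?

-11

U(a,b) separates as P(a) + Q(b) + 6, so its minimum is min P + min Q + 6.
P'(a) = 2a + 8 vanishes at a ∈ {-4}; Q'(b) = 2b + 2 vanishes at b ∈ {-1}.
Local minima of P (where P''>0): P(-4)=-16. Local minima of Q: Q(-1)=-1.
So the global minimum of U is P(-4) + Q(-1) + 6 = -16 − 1 + 6 = -11, attained at (-4, -1).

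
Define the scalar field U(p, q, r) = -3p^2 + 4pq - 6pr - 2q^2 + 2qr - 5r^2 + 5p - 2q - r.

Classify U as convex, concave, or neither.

concave

U is quadratic, so its Hessian is the constant matrix H = [[-6, 4, -6], [4, -4, 2], [-6, 2, -10]].
Leading principal minors: -6, 8, -8.
Signs alternate −, +, − ⇒ H ≺ 0 ⇒ concave.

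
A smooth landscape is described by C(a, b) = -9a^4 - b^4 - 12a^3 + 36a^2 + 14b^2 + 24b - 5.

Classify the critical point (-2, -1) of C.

saddle point

The mixed partial ∂²C/∂a∂b is 0, so the Hessian at any point is diag(C_aa, C_bb) = diag(36(-3a^2 - 2a + 2), 4(-3b^2 + 7)).
At (-2, -1): H = diag(-216, 16).
The eigenvalues have opposite signs, so H is indefinite: a saddle point.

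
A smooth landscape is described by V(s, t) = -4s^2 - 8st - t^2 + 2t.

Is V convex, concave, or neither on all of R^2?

V is quadratic, so its Hessian is the constant matrix H = [[-8, -8], [-8, -2]].
det(H) = -48, tr(H) = -10.
det(H) < 0, so H is indefinite: neither convex nor concave.

neither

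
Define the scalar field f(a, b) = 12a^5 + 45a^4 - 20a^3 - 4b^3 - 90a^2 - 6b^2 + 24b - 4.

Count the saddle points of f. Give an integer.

f separates as a function of a plus a function of b, so ∇f=0 decouples.
∂f/∂a = 60a(a - 1)(a + 1)(a + 3) = 0 at a ∈ {-3, -1, 0, 1}; ∂f/∂b = -12(b - 1)(b + 2) = 0 at b ∈ {-2, 1}.
The Hessian is diagonal: diag(f_aa, f_bb). Second derivatives: f_aa(-3)=-1440, f_aa(-1)=240, f_aa(0)=-180, f_aa(1)=480; f_bb(-2)=36, f_bb(1)=-36.
Saddle points occur where the two diagonal entries have opposite signs: (-3, -2), (-1, 1), (0, -2), (1, 1). Count: 4.

4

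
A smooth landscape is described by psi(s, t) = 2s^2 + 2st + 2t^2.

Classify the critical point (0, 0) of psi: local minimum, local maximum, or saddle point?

local minimum

The Hessian of psi is constant: H = [[4, 2], [2, 4]].
det(H) = 4·4 − 2² = 12.
det(H) > 0 and tr(H) = 8 > 0, so H is positive definite and the point is a local minimum.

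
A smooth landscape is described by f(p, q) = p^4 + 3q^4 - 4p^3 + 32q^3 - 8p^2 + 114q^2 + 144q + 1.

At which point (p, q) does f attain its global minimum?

f(p,q) separates as A(p) + B(q) + 1, so its minimum is min A + min B + 1.
A'(p) = 4p(p - 4)(p + 1) vanishes at p ∈ {-1, 0, 4}; B'(q) = 12(q + 1)(q + 3)(q + 4) vanishes at q ∈ {-4, -3, -1}.
Local minima of A (where A''>0): A(-1)=-3, A(4)=-128. Local minima of B: B(-4)=-32, B(-1)=-59.
So the global minimum of f is A(4) + B(-1) + 1 = -128 − 59 + 1 = -186, attained at (4, -1).

(4, -1)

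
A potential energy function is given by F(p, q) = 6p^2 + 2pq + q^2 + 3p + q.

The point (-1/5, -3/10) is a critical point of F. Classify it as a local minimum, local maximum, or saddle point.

local minimum

The Hessian of F is constant: H = [[12, 2], [2, 2]].
det(H) = 12·2 − 2² = 20.
det(H) > 0 and tr(H) = 14 > 0, so H is positive definite and the point is a local minimum.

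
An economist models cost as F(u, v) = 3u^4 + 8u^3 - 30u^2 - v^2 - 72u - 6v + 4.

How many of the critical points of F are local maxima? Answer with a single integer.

F separates as a function of u plus a function of v, so ∇F=0 decouples.
∂F/∂u = 12(u - 2)(u + 1)(u + 3) = 0 at u ∈ {-3, -1, 2}; ∂F/∂v = -2(v + 3) = 0 at v ∈ {-3}.
The Hessian is diagonal: diag(F_uu, F_vv). Second derivatives: F_uu(-3)=120, F_uu(-1)=-72, F_uu(2)=180; F_vv(-3)=-2.
Local maxima occur where both diagonal entries negative: (-1, -3). Count: 1.

1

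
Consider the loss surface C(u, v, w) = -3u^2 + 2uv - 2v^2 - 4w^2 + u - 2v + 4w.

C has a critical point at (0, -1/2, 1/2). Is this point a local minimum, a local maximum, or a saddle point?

local maximum

The Hessian is constant: H = [[-6, 2, 0], [2, -4, 0], [0, 0, -8]].
Leading principal minors: Δ₁ = -6, Δ₂ = 20, Δ₃ = -160.
The minors alternate sign starting negative (−, +, −), so H is negative definite: a local maximum.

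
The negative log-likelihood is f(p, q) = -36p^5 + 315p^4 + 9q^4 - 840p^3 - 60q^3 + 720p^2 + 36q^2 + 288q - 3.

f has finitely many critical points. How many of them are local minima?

4

f separates as a function of p plus a function of q, so ∇f=0 decouples.
∂f/∂p = -180p(p - 4)(p - 2)(p - 1) = 0 at p ∈ {0, 1, 2, 4}; ∂f/∂q = 36(q - 4)(q - 2)(q + 1) = 0 at q ∈ {-1, 2, 4}.
The Hessian is diagonal: diag(f_pp, f_qq). Second derivatives: f_pp(0)=1440, f_pp(1)=-540, f_pp(2)=720, f_pp(4)=-4320; f_qq(-1)=540, f_qq(2)=-216, f_qq(4)=360.
Local minima occur where both diagonal entries positive: (0, -1), (0, 4), (2, -1), (2, 4). Count: 4.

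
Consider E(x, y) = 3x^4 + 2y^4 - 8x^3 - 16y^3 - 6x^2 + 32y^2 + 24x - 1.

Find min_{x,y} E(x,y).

E(x,y) separates as P(x) + Q(y) − 1, so its minimum is min P + min Q − 1.
P'(x) = 12(x - 2)(x - 1)(x + 1) vanishes at x ∈ {-1, 1, 2}; Q'(y) = 8y(y - 4)(y - 2) vanishes at y ∈ {0, 2, 4}.
Local minima of P (where P''>0): P(-1)=-19, P(2)=8. Local minima of Q: Q(0)=0, Q(4)=0.
So the global minimum of E is P(-1) + Q(0) − 1 = -19 + 0 − 1 = -20, attained at (-1, 0).

-20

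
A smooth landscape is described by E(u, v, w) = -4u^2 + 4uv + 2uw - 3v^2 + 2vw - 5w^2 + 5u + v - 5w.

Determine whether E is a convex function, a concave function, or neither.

E is quadratic, so its Hessian is the constant matrix H = [[-8, 4, 2], [4, -6, 2], [2, 2, -10]].
Leading principal minors: -8, 32, -232.
Signs alternate −, +, − ⇒ H ≺ 0 ⇒ concave.

concave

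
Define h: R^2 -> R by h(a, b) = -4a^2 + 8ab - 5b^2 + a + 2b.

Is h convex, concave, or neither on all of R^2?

h is quadratic, so its Hessian is the constant matrix H = [[-8, 8], [8, -10]].
det(H) = 16, tr(H) = -18.
det(H) > 0 and tr(H) < 0, so H is negative definite everywhere: concave.

concave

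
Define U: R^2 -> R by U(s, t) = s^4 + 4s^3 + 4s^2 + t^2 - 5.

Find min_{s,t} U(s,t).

U(s,t) separates as P(s) + Q(t) − 5, so its minimum is min P + min Q − 5.
P'(s) = 4s(s + 1)(s + 2) vanishes at s ∈ {-2, -1, 0}; Q'(t) = 2t vanishes at t ∈ {0}.
Local minima of P (where P''>0): P(-2)=0, P(0)=0. Local minima of Q: Q(0)=0.
So the global minimum of U is P(-2) + Q(0) − 5 = 0 + 0 − 5 = -5, attained at (-2, 0).

-5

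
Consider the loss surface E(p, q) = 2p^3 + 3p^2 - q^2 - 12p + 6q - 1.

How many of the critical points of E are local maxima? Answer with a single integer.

1

E separates as a function of p plus a function of q, so ∇E=0 decouples.
∂E/∂p = 6(p - 1)(p + 2) = 0 at p ∈ {-2, 1}; ∂E/∂q = -2(q - 3) = 0 at q ∈ {3}.
The Hessian is diagonal: diag(E_pp, E_qq). Second derivatives: E_pp(-2)=-18, E_pp(1)=18; E_qq(3)=-2.
Local maxima occur where both diagonal entries negative: (-2, 3). Count: 1.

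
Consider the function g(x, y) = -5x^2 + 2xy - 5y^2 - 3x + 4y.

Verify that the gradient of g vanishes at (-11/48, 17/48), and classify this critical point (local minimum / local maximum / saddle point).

local maximum

∇g = (-10x + 2y - 3, 2x - 10y + 4); substituting (-11/48, 17/48) gives ∇g = (0, 0), so (-11/48, 17/48) is indeed a critical point.
The Hessian of g is constant: H = [[-10, 2], [2, -10]].
det(H) = (-10)·(-10) − 2² = 96.
det(H) > 0 and tr(H) = -20 < 0, so H is negative definite and the point is a local maximum.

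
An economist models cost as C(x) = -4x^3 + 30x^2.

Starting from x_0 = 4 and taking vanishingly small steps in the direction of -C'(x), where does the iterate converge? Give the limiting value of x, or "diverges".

C'(x) = -12x(x - 5), so C'(4) = 48.
Gradient descent moves in the -C' direction, i.e. x is decreasing.
The nearest critical point in that direction is x = 0, where C'' = 60 > 0 (a local minimum). The iterate converges there.

0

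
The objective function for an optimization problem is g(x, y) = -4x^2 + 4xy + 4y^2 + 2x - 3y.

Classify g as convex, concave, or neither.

g is quadratic, so its Hessian is the constant matrix H = [[-8, 4], [4, 8]].
det(H) = -80, tr(H) = 0.
det(H) < 0, so H is indefinite: neither convex nor concave.

neither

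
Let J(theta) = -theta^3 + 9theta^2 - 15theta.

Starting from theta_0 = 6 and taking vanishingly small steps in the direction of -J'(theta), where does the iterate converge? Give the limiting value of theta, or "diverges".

J'(theta) = -3(theta - 5)(theta - 1), so J'(6) = -15.
Gradient descent moves in the -J' direction, i.e. theta is increasing.
There is no critical point above theta=6, and J' keeps the same sign, so the iterate runs off to +∞.

diverges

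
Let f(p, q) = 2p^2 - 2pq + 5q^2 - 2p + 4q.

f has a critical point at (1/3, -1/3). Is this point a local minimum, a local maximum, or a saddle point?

local minimum

The Hessian of f is constant: H = [[4, -2], [-2, 10]].
det(H) = 4·10 − (-2)² = 36.
det(H) > 0 and tr(H) = 14 > 0, so H is positive definite and the point is a local minimum.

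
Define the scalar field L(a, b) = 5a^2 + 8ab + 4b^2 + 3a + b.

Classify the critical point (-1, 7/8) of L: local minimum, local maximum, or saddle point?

The Hessian of L is constant: H = [[10, 8], [8, 8]].
det(H) = 10·8 − 8² = 16.
det(H) > 0 and tr(H) = 18 > 0, so H is positive definite and the point is a local minimum.

local minimum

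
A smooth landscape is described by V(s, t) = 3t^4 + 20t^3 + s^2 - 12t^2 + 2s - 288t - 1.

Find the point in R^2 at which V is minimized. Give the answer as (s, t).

(-1, 2)

V(s,t) separates as P(s) + Q(t) − 1, so its minimum is min P + min Q − 1.
P'(s) = 2s + 2 vanishes at s ∈ {-1}; Q'(t) = 12(t - 2)(t + 3)(t + 4) vanishes at t ∈ {-4, -3, 2}.
Local minima of P (where P''>0): P(-1)=-1. Local minima of Q: Q(-4)=448, Q(2)=-416.
So the global minimum of V is P(-1) + Q(2) − 1 = -1 − 416 − 1 = -418, attained at (-1, 2).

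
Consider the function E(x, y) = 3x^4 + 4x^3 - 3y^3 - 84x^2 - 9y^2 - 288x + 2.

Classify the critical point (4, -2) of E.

The mixed partial ∂²E/∂x∂y is 0, so the Hessian at any point is diag(E_xx, E_yy) = diag(12(3x^2 + 2x - 14), -18(y + 1)).
At (4, -2): H = diag(504, 18).
Both eigenvalues are positive, so H is positive definite: a local minimum.

local minimum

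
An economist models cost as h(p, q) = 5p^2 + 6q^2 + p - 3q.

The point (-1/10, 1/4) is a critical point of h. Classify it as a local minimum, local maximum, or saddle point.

The Hessian of h is constant: H = [[10, 0], [0, 12]].
det(H) = 10·12 − 0² = 120.
det(H) > 0 and tr(H) = 22 > 0, so H is positive definite and the point is a local minimum.

local minimum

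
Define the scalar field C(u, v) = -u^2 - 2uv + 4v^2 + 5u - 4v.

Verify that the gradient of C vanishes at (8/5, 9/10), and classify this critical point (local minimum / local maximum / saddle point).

saddle point

∇C = (-2u - 2v + 5, -2u + 8v - 4); substituting (8/5, 9/10) gives ∇C = (0, 0), so (8/5, 9/10) is indeed a critical point.
The Hessian of C is constant: H = [[-2, -2], [-2, 8]].
det(H) = (-2)·8 − (-2)² = -20.
Since det(H) < 0, H is indefinite and the critical point is a saddle point.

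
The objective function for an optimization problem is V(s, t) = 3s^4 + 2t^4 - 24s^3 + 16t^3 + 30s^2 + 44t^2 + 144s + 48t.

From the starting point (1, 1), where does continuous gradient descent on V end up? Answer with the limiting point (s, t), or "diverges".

V is separable, so gradient descent decouples: s follows -∂V/∂s, t follows -∂V/∂t.
∂V/∂s = 12(s - 4)(s - 3)(s + 1); at s=1 this is 144, so s decreases.
∂V/∂t = 8(t + 1)(t + 2)(t + 3); at t=1 this is 192, so t decreases.
s converges to its nearest critical value -1 (a local min of the s-part); t converges to -1. The iterate converges to (-1, -1).

(-1, -1)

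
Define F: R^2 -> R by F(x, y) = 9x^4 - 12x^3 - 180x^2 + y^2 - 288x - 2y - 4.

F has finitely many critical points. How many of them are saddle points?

1

F separates as a function of x plus a function of y, so ∇F=0 decouples.
∂F/∂x = 36(x - 4)(x + 1)(x + 2) = 0 at x ∈ {-2, -1, 4}; ∂F/∂y = 2(y - 1) = 0 at y ∈ {1}.
The Hessian is diagonal: diag(F_xx, F_yy). Second derivatives: F_xx(-2)=216, F_xx(-1)=-180, F_xx(4)=1080; F_yy(1)=2.
Saddle points occur where the two diagonal entries have opposite signs: (-1, 1). Count: 1.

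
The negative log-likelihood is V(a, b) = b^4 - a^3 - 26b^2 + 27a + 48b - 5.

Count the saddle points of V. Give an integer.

V separates as a function of a plus a function of b, so ∇V=0 decouples.
∂V/∂a = -3(a - 3)(a + 3) = 0 at a ∈ {-3, 3}; ∂V/∂b = 4(b - 3)(b - 1)(b + 4) = 0 at b ∈ {-4, 1, 3}.
The Hessian is diagonal: diag(V_aa, V_bb). Second derivatives: V_aa(-3)=18, V_aa(3)=-18; V_bb(-4)=140, V_bb(1)=-40, V_bb(3)=56.
Saddle points occur where the two diagonal entries have opposite signs: (-3, 1), (3, -4), (3, 3). Count: 3.

3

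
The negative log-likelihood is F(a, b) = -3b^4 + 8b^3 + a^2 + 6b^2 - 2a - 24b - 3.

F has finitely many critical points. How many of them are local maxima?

0

F separates as a function of a plus a function of b, so ∇F=0 decouples.
∂F/∂a = 2(a - 1) = 0 at a ∈ {1}; ∂F/∂b = -12(b - 2)(b - 1)(b + 1) = 0 at b ∈ {-1, 1, 2}.
The Hessian is diagonal: diag(F_aa, F_bb). Second derivatives: F_aa(1)=2; F_bb(-1)=-72, F_bb(1)=24, F_bb(2)=-36.
Local maxima occur where both diagonal entries negative: none. Count: 0.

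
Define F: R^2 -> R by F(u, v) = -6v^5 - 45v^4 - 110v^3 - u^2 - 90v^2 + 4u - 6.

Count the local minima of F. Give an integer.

F separates as a function of u plus a function of v, so ∇F=0 decouples.
∂F/∂u = -2(u - 2) = 0 at u ∈ {2}; ∂F/∂v = -30v(v + 1)(v + 2)(v + 3) = 0 at v ∈ {-3, -2, -1, 0}.
The Hessian is diagonal: diag(F_uu, F_vv). Second derivatives: F_uu(2)=-2; F_vv(-3)=180, F_vv(-2)=-60, F_vv(-1)=60, F_vv(0)=-180.
Local minima occur where both diagonal entries positive: none. Count: 0.

0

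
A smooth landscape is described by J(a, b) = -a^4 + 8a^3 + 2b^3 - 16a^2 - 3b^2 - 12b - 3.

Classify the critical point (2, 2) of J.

local minimum

The mixed partial ∂²J/∂a∂b is 0, so the Hessian at any point is diag(J_aa, J_bb) = diag(4(-3a^2 + 12a - 8), 6(2b - 1)).
At (2, 2): H = diag(16, 18).
Both eigenvalues are positive, so H is positive definite: a local minimum.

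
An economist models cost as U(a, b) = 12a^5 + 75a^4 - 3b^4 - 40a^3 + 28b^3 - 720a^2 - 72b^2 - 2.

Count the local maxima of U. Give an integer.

4

U separates as a function of a plus a function of b, so ∇U=0 decouples.
∂U/∂a = 60a(a - 2)(a + 3)(a + 4) = 0 at a ∈ {-4, -3, 0, 2}; ∂U/∂b = -12b(b - 4)(b - 3) = 0 at b ∈ {0, 3, 4}.
The Hessian is diagonal: diag(U_aa, U_bb). Second derivatives: U_aa(-4)=-1440, U_aa(-3)=900, U_aa(0)=-1440, U_aa(2)=3600; U_bb(0)=-144, U_bb(3)=36, U_bb(4)=-48.
Local maxima occur where both diagonal entries negative: (-4, 0), (-4, 4), (0, 0), (0, 4). Count: 4.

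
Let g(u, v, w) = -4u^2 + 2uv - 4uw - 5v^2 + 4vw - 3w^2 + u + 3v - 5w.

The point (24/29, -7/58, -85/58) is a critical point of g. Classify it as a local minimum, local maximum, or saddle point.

The Hessian is constant: H = [[-8, 2, -4], [2, -10, 4], [-4, 4, -6]].
Leading principal minors: Δ₁ = -8, Δ₂ = 76, Δ₃ = -232.
The minors alternate sign starting negative (−, +, −), so H is negative definite: a local maximum.

local maximum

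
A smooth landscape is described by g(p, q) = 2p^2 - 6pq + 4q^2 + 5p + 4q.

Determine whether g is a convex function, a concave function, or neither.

g is quadratic, so its Hessian is the constant matrix H = [[4, -6], [-6, 8]].
det(H) = -4, tr(H) = 12.
det(H) < 0, so H is indefinite: neither convex nor concave.

neither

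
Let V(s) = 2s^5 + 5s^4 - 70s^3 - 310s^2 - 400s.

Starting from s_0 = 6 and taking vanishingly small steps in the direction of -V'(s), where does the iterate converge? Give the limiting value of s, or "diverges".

5

V'(s) = 10(s - 5)(s + 1)(s + 2)(s + 4), so V'(6) = 5600.
Gradient descent moves in the -V' direction, i.e. s is decreasing.
The nearest critical point in that direction is s = 5, where V'' = 3780 > 0 (a local minimum). The iterate converges there.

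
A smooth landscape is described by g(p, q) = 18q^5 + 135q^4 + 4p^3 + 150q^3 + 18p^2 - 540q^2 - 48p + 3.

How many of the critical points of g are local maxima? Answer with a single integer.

2

g separates as a function of p plus a function of q, so ∇g=0 decouples.
∂g/∂p = 12(p - 1)(p + 4) = 0 at p ∈ {-4, 1}; ∂g/∂q = 90q(q - 1)(q + 3)(q + 4) = 0 at q ∈ {-4, -3, 0, 1}.
The Hessian is diagonal: diag(g_pp, g_qq). Second derivatives: g_pp(-4)=-60, g_pp(1)=60; g_qq(-4)=-1800, g_qq(-3)=1080, g_qq(0)=-1080, g_qq(1)=1800.
Local maxima occur where both diagonal entries negative: (-4, -4), (-4, 0). Count: 2.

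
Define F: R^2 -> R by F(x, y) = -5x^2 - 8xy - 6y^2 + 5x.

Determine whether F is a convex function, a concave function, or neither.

F is quadratic, so its Hessian is the constant matrix H = [[-10, -8], [-8, -12]].
det(H) = 56, tr(H) = -22.
det(H) > 0 and tr(H) < 0, so H is negative definite everywhere: concave.

concave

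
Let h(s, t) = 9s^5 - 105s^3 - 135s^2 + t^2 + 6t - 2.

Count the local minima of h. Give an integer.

2

h separates as a function of s plus a function of t, so ∇h=0 decouples.
∂h/∂s = 45s(s - 3)(s + 1)(s + 2) = 0 at s ∈ {-2, -1, 0, 3}; ∂h/∂t = 2(t + 3) = 0 at t ∈ {-3}.
The Hessian is diagonal: diag(h_ss, h_tt). Second derivatives: h_ss(-2)=-450, h_ss(-1)=180, h_ss(0)=-270, h_ss(3)=2700; h_tt(-3)=2.
Local minima occur where both diagonal entries positive: (-1, -3), (3, -3). Count: 2.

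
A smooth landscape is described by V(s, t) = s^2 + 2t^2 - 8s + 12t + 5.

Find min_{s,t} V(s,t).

-29

V(s,t) separates as P(s) + Q(t) + 5, so its minimum is min P + min Q + 5.
P'(s) = 2s - 8 vanishes at s ∈ {4}; Q'(t) = 4(t + 3) vanishes at t ∈ {-3}.
Local minima of P (where P''>0): P(4)=-16. Local minima of Q: Q(-3)=-18.
So the global minimum of V is P(4) + Q(-3) + 5 = -16 − 18 + 5 = -29, attained at (4, -3).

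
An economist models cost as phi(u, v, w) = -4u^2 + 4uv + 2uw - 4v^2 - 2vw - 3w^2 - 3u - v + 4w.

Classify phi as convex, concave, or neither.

concave

phi is quadratic, so its Hessian is the constant matrix H = [[-8, 4, 2], [4, -8, -2], [2, -2, -6]].
Leading principal minors: -8, 48, -256.
Signs alternate −, +, − ⇒ H ≺ 0 ⇒ concave.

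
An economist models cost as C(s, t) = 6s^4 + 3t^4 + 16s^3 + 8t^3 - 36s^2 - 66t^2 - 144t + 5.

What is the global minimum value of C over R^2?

-832

C(s,t) separates as P(s) + Q(t) + 5, so its minimum is min P + min Q + 5.
P'(s) = 24s(s - 1)(s + 3) vanishes at s ∈ {-3, 0, 1}; Q'(t) = 12(t - 3)(t + 1)(t + 4) vanishes at t ∈ {-4, -1, 3}.
Local minima of P (where P''>0): P(-3)=-270, P(1)=-14. Local minima of Q: Q(-4)=-224, Q(3)=-567.
So the global minimum of C is P(-3) + Q(3) + 5 = -270 − 567 + 5 = -832, attained at (-3, 3).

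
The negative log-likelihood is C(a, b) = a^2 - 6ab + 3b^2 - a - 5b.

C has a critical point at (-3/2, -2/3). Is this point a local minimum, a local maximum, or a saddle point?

The Hessian of C is constant: H = [[2, -6], [-6, 6]].
det(H) = 2·6 − (-6)² = -24.
Since det(H) < 0, H is indefinite and the critical point is a saddle point.

saddle point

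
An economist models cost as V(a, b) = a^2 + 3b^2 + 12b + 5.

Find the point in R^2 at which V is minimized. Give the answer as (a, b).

(0, -2)

V(a,b) separates as P(a) + Q(b) + 5, so its minimum is min P + min Q + 5.
P'(a) = 2a vanishes at a ∈ {0}; Q'(b) = 6b + 12 vanishes at b ∈ {-2}.
Local minima of P (where P''>0): P(0)=0. Local minima of Q: Q(-2)=-12.
So the global minimum of V is P(0) + Q(-2) + 5 = 0 − 12 + 5 = -7, attained at (0, -2).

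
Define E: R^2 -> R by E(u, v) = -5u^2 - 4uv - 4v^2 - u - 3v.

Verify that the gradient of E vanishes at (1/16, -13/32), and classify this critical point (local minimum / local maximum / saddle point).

local maximum

∇E = (-10u - 4v - 1, -4u - 8v - 3); substituting (1/16, -13/32) gives ∇E = (0, 0), so (1/16, -13/32) is indeed a critical point.
The Hessian of E is constant: H = [[-10, -4], [-4, -8]].
det(H) = (-10)·(-8) − (-4)² = 64.
det(H) > 0 and tr(H) = -18 < 0, so H is negative definite and the point is a local maximum.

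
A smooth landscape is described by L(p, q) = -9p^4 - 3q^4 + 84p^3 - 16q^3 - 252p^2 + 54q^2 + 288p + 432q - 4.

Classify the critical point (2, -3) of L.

local minimum

The mixed partial ∂²L/∂p∂q is 0, so the Hessian at any point is diag(L_pp, L_qq) = diag(36(-3p^2 + 14p - 14), 12(-3q^2 - 8q + 9)).
At (2, -3): H = diag(72, 72).
Both eigenvalues are positive, so H is positive definite: a local minimum.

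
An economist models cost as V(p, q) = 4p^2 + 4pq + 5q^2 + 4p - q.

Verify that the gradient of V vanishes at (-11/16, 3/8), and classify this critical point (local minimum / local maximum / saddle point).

∇V = (8p + 4q + 4, 4p + 10q - 1); substituting (-11/16, 3/8) gives ∇V = (0, 0), so (-11/16, 3/8) is indeed a critical point.
The Hessian of V is constant: H = [[8, 4], [4, 10]].
det(H) = 8·10 − 4² = 64.
det(H) > 0 and tr(H) = 18 > 0, so H is positive definite and the point is a local minimum.

local minimum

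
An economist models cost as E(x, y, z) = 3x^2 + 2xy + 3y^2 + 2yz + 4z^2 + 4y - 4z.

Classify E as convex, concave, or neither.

convex

E is quadratic, so its Hessian is the constant matrix H = [[6, 2, 0], [2, 6, 2], [0, 2, 8]].
Leading principal minors: 6, 32, 232.
All positive ⇒ H ≻ 0 ⇒ convex.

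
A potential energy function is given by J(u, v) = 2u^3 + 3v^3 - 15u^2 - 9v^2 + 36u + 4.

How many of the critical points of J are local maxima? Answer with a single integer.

1

J separates as a function of u plus a function of v, so ∇J=0 decouples.
∂J/∂u = 6(u - 3)(u - 2) = 0 at u ∈ {2, 3}; ∂J/∂v = 9v(v - 2) = 0 at v ∈ {0, 2}.
The Hessian is diagonal: diag(J_uu, J_vv). Second derivatives: J_uu(2)=-6, J_uu(3)=6; J_vv(0)=-18, J_vv(2)=18.
Local maxima occur where both diagonal entries negative: (2, 0). Count: 1.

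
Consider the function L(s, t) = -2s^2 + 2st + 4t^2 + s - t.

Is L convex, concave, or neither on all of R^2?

neither

L is quadratic, so its Hessian is the constant matrix H = [[-4, 2], [2, 8]].
det(H) = -36, tr(H) = 4.
det(H) < 0, so H is indefinite: neither convex nor concave.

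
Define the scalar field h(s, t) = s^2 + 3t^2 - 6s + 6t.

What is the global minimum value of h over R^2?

h(s,t) separates as P(s) + Q(t), so its minimum is min P + min Q.
P'(s) = 2s - 6 vanishes at s ∈ {3}; Q'(t) = 6(t + 1) vanishes at t ∈ {-1}.
Local minima of P (where P''>0): P(3)=-9. Local minima of Q: Q(-1)=-3.
So the global minimum of h is P(3) + Q(-1) = -9 − 3 = -12, attained at (3, -1).

-12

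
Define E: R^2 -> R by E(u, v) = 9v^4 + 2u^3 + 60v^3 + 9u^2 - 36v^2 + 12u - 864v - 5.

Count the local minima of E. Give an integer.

E separates as a function of u plus a function of v, so ∇E=0 decouples.
∂E/∂u = 6(u + 1)(u + 2) = 0 at u ∈ {-2, -1}; ∂E/∂v = 36(v - 2)(v + 3)(v + 4) = 0 at v ∈ {-4, -3, 2}.
The Hessian is diagonal: diag(E_uu, E_vv). Second derivatives: E_uu(-2)=-6, E_uu(-1)=6; E_vv(-4)=216, E_vv(-3)=-180, E_vv(2)=1080.
Local minima occur where both diagonal entries positive: (-1, -4), (-1, 2). Count: 2.

2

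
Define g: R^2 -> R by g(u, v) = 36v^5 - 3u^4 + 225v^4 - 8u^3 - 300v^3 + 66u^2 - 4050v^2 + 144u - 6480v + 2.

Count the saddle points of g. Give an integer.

g separates as a function of u plus a function of v, so ∇g=0 decouples.
∂g/∂u = -12(u - 3)(u + 1)(u + 4) = 0 at u ∈ {-4, -1, 3}; ∂g/∂v = 180(v - 3)(v + 1)(v + 3)(v + 4) = 0 at v ∈ {-4, -3, -1, 3}.
The Hessian is diagonal: diag(g_uu, g_vv). Second derivatives: g_uu(-4)=-252, g_uu(-1)=144, g_uu(3)=-336; g_vv(-4)=-3780, g_vv(-3)=2160, g_vv(-1)=-4320, g_vv(3)=30240.
Saddle points occur where the two diagonal entries have opposite signs: (-4, -3), (-4, 3), (-1, -4), (-1, -1), (3, -3), (3, 3). Count: 6.

6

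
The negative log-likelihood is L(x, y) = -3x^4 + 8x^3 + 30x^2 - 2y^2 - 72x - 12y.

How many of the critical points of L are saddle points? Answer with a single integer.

1

L separates as a function of x plus a function of y, so ∇L=0 decouples.
∂L/∂x = -12(x - 3)(x - 1)(x + 2) = 0 at x ∈ {-2, 1, 3}; ∂L/∂y = -4(y + 3) = 0 at y ∈ {-3}.
The Hessian is diagonal: diag(L_xx, L_yy). Second derivatives: L_xx(-2)=-180, L_xx(1)=72, L_xx(3)=-120; L_yy(-3)=-4.
Saddle points occur where the two diagonal entries have opposite signs: (1, -3). Count: 1.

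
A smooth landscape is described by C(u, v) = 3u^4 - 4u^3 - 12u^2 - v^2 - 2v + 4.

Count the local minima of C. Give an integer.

0

C separates as a function of u plus a function of v, so ∇C=0 decouples.
∂C/∂u = 12u(u - 2)(u + 1) = 0 at u ∈ {-1, 0, 2}; ∂C/∂v = -2(v + 1) = 0 at v ∈ {-1}.
The Hessian is diagonal: diag(C_uu, C_vv). Second derivatives: C_uu(-1)=36, C_uu(0)=-24, C_uu(2)=72; C_vv(-1)=-2.
Local minima occur where both diagonal entries positive: none. Count: 0.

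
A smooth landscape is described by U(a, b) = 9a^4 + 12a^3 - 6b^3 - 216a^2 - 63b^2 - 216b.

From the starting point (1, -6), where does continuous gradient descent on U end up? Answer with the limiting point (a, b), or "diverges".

U is separable, so gradient descent decouples: a follows -∂U/∂a, b follows -∂U/∂b.
∂U/∂a = 36a(a - 3)(a + 4); at a=1 this is -360, so a increases.
∂U/∂b = -18(b + 3)(b + 4); at b=-6 this is -108, so b increases.
a converges to its nearest critical value 3 (a local min of the a-part); b converges to -4. The iterate converges to (3, -4).

(3, -4)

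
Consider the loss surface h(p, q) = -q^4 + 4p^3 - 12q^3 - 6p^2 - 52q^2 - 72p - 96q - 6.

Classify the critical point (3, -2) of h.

saddle point

The mixed partial ∂²h/∂p∂q is 0, so the Hessian at any point is diag(h_pp, h_qq) = diag(12(2p - 1), -4(3q^2 + 18q + 26)).
At (3, -2): H = diag(60, -8).
The eigenvalues have opposite signs, so H is indefinite: a saddle point.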